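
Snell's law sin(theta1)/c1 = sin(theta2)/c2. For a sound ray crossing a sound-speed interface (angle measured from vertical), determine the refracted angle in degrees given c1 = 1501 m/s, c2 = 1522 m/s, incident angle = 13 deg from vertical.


sin(theta2) = (c2/c1)*sin(theta1) = (1522/1501)*sin(13 deg) = 0.2281
theta2 = arcsin(0.2281) = 13.19

13.19 deg


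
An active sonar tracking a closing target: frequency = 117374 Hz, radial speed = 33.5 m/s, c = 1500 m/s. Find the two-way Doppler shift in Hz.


fd = 2*f*v/c = 2 * 117374 * 33.5 / 1500 = 5242.71

5242.71 Hz


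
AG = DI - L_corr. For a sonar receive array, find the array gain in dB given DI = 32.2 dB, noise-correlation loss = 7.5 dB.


AG = DI - L_corr = 32.2 - 7.5 = 24.7

24.7 dB


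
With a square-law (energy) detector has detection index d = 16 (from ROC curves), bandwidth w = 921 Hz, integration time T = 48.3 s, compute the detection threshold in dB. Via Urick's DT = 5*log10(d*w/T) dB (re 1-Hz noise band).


DT = 5*log10(d*w/T) = 5*log10(16 * 921 / 48.3) = 5*log10(305.09) = 12.42

12.42 dB


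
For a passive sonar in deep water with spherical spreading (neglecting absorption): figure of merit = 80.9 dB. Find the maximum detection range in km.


At max range FOM = TL, so 20*log10(R) = 80.9
R = 10^(80.9/20) = 11091.75 m = 11.09 km

11.09 km


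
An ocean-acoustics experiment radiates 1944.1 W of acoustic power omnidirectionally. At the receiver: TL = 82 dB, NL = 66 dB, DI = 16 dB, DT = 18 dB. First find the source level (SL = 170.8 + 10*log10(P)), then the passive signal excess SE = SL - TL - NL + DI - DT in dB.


Step 1: SL = 170.8 + 10*log10(1944.1) = 203.69 dB
Step 2: SE = SL - TL - NL + DI - DT = 203.69 - 82 - 66 + 16 - 18 = 53.69

53.69 dB


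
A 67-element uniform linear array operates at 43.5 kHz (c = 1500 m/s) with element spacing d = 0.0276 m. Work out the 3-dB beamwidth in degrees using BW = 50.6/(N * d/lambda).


Step 1: lambda = 1500/43500 = 0.03448 m
Step 2: d/lambda = 0.0276/0.03448 = 0.8005
Step 3: BW = 50.6/(N * d/lambda) = 50.6/(67 * 0.8005) = 0.94

0.94 deg


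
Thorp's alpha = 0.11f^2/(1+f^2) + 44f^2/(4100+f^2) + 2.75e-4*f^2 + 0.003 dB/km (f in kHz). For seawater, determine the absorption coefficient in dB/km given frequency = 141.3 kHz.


f^2 = 19965.69
alpha = 0.11*19965.69/(1+19965.69) + 44*19965.69/(4100+19965.69) + 2.75e-4*19965.69 + 0.003 = 42.107

42.107 dB/km


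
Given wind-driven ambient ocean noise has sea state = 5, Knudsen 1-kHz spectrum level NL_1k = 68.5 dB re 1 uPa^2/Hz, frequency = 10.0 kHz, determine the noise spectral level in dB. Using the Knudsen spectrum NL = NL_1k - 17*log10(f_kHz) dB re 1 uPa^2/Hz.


NL = NL_1k - 17*log10(f_kHz) = 68.5 - 17*log10(10.0) = 68.5 - (17.0) = 51.5

51.5 dB


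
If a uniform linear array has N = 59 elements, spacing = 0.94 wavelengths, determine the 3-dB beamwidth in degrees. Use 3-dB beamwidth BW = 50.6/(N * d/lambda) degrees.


BW = 50.6 / (59 * 0.94) = 50.6 / 55.46 = 0.91

0.91 deg


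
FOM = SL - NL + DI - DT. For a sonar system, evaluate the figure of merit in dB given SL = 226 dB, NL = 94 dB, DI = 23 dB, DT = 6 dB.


149 dB


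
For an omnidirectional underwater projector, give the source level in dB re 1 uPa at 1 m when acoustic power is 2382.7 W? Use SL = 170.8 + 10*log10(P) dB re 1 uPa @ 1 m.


204.57 dB


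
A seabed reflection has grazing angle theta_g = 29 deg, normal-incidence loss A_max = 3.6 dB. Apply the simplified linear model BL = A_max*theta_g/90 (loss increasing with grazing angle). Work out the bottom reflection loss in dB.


BL = A_max * theta_g / 90 = 3.6 * 29 / 90 = 1.16

1.16 dB


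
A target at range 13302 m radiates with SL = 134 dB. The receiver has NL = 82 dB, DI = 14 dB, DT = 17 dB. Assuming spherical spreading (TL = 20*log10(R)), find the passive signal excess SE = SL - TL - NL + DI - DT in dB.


Step 1: TL = 20*log10(13302) = 82.48 dB
Step 2: SE = 134 - 82.48 - 82 + 14 - 17 = -33.48

-33.48 dB


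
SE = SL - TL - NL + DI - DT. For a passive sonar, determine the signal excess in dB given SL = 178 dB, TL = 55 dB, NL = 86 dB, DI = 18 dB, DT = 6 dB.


SE = SL - TL - NL + DI - DT = 178 - 55 - 86 + 18 - 6 = 49

49 dB


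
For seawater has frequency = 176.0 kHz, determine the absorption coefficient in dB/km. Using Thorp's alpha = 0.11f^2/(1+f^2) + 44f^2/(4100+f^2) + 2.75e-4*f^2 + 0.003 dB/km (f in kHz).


f^2 = 30976.0
alpha = 0.11*30976.0/(1+30976.0) + 44*30976.0/(4100+30976.0) + 2.75e-4*30976.0 + 0.003 = 47.488

47.488 dB/km


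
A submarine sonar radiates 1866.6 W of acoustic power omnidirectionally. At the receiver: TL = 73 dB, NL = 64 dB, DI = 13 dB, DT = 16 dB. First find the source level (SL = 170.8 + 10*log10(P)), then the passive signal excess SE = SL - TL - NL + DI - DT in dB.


Step 1: SL = 170.8 + 10*log10(1866.6) = 203.51 dB
Step 2: SE = SL - TL - NL + DI - DT = 203.51 - 73 - 64 + 13 - 16 = 63.51

63.51 dB


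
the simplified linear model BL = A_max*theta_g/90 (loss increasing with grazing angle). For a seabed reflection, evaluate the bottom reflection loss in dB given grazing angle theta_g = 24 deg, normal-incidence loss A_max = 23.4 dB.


6.24 dB


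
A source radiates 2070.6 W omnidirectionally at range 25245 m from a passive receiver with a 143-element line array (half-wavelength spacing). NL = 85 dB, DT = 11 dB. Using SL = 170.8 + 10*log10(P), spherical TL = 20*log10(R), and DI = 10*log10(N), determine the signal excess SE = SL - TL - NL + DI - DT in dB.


Step 1: SL = 170.8 + 10*log10(2070.6) = 203.96 dB
Step 2: TL = 20*log10(25245) = 88.04 dB
Step 3: DI = 10*log10(143) = 21.55 dB
Step 4: SE = SL - TL - NL + DI - DT = 203.96 - 88.04 - 85 + 21.55 - 11 = 41.47

41.47 dB


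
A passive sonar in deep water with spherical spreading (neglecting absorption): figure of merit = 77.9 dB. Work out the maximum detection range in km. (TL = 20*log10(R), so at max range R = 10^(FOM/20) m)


7.85 km


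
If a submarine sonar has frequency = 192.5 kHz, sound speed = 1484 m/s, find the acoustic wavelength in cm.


0.77 cm


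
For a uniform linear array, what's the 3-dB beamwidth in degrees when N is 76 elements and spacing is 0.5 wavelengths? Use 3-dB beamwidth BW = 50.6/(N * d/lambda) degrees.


BW = 50.6 / (76 * 0.5) = 50.6 / 38.0 = 1.33

1.33 deg


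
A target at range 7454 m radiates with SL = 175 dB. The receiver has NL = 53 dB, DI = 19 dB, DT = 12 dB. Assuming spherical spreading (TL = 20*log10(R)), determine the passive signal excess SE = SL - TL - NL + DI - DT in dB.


Step 1: TL = 20*log10(7454) = 77.45 dB
Step 2: SE = 175 - 77.45 - 53 + 19 - 12 = 51.55

51.55 dB


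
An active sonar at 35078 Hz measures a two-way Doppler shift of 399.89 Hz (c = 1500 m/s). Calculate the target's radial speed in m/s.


From fd = 2*f*v/c, v = c*fd/(2*f) = 1500 * 399.89 / (2*35078) = 8.55

8.55 m/s


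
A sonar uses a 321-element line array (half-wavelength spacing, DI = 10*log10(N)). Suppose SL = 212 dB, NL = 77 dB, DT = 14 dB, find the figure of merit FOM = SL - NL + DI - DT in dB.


Step 1: DI = 10*log10(321) = 25.07 dB
Step 2: FOM = SL - NL + DI - DT = 212 - 77 + 25.07 - 14 = 146.07

146.07 dB


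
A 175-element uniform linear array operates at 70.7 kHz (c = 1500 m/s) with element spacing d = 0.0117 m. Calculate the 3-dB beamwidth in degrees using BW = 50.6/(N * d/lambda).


0.52 deg


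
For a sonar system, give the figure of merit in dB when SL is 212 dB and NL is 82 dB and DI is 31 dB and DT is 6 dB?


155 dB


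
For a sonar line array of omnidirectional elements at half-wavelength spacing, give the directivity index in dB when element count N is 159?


DI = 10*log10(159) = 22.01

22.01 dB


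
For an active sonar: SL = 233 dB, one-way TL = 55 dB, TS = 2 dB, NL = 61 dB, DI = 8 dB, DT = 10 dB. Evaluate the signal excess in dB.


SE = SL - 2*TL + TS - NL + DI - DT = 233 - 2*55 + (2) - 61 + 8 - 10 = 62

62 dB


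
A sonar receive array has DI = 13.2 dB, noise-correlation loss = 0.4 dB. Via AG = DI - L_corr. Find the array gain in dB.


AG = DI - L_corr = 13.2 - 0.4 = 12.8

12.8 dB


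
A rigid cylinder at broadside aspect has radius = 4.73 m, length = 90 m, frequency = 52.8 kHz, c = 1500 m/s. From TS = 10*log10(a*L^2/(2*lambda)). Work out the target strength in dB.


lambda = 1500/52800 = 0.02841 m
TS = 10*log10(4.73*90^2/(2*0.02841)) = 58.29

58.29 dB


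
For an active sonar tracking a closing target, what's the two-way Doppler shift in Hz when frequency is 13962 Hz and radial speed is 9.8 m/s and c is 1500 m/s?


fd = 2*f*v/c = 2 * 13962 * 9.8 / 1500 = 182.44

182.44 Hz


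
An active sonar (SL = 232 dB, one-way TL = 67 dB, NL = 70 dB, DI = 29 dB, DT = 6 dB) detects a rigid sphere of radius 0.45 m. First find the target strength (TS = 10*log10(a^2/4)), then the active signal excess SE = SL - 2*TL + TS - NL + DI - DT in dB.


Step 1: TS = 10*log10(0.45^2/4) = -12.96 dB
Step 2: SE = SL - 2*TL + TS - NL + DI - DT = 232 - 2*67 + (-12.96) - 70 + 29 - 6 = 38.04

38.04 dB


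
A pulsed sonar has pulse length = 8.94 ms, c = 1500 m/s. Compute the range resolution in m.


6.705 m


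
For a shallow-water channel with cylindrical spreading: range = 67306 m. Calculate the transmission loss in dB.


TL = 10*log10(67306) = 48.28

48.28 dB


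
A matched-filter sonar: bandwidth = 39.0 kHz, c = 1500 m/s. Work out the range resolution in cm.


dR = c/(2*BW) = 1500 / (2 * 39.0e3) = 0.0192 m = 1.92 cm

1.92 cm


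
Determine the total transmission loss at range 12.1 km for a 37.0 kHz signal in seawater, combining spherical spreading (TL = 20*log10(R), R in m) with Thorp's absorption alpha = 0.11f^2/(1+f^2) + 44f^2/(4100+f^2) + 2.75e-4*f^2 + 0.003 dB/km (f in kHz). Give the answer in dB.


Step 1 (Thorp): alpha = 0.11*1369.0/(1+1369.0) + 44*1369.0/(4100+1369.0) + 2.75e-4*1369.0 + 0.003 = 11.5035 dB/km
Step 2: TL_spread = 20*log10(12100) = 81.66 dB
Step 3: TL_abs = alpha*R = 11.5035 * 12.1 = 139.19 dB
Step 4: TL_total = 81.66 + 139.19 = 220.85

220.85 dB


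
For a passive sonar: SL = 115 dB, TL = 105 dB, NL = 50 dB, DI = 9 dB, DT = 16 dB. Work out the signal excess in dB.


-47 dB


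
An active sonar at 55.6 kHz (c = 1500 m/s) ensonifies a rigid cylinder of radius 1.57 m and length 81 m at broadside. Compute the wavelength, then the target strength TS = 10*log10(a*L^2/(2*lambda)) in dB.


Step 1: lambda = c/f = 1500/55600 = 0.02698 m
Step 2: TS = 10*log10(a*L^2/(2*lambda)) = 10*log10(1.57*81^2/(2*0.02698)) = 52.81

52.81 dB


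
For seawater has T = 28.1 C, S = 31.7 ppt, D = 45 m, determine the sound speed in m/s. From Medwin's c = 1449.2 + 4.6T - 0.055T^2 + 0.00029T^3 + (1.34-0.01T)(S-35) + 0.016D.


c = 1449.2 + 4.6*28.1 - 0.055*28.1^2 + 0.00029*28.1^3 + (1.34 - 0.01*28.1)*(31.7 - 35) + 0.016*45 = 1538.69

1538.69 m/s


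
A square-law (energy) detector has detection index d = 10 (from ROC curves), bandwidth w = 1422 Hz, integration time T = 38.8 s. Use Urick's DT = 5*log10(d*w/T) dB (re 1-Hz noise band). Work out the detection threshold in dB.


12.82 dB


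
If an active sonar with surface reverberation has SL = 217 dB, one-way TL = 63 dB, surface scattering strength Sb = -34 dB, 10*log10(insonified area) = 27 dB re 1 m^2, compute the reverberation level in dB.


RL = SL - 2*TL + Sb + 10*log10(A) = 217 - 2*63 + (-34) + 27 = 84

84 dB


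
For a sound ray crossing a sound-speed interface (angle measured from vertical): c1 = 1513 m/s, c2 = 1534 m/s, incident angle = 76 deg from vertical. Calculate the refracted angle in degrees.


sin(theta2) = (c2/c1)*sin(theta1) = (1534/1513)*sin(76 deg) = 0.98376
theta2 = arcsin(0.98376) = 79.66

79.66 deg


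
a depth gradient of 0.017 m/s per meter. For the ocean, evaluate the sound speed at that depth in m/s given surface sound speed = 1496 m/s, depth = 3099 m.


c = 1496 + 0.017 * 3099 = 1548.683

1548.683 m/s


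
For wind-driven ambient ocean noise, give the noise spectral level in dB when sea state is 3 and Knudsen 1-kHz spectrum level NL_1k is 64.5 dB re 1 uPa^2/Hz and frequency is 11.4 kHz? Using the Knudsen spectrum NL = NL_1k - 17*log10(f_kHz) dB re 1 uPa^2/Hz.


46.53 dB


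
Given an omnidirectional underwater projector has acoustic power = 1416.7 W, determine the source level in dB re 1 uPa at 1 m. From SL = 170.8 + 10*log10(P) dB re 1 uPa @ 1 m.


SL = 170.8 + 10*log10(1416.7) = 170.8 + 31.51 = 202.31

202.31 dB


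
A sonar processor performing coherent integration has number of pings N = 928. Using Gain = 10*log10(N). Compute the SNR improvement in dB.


Gain = 10*log10(928) = 29.68

29.68 dB


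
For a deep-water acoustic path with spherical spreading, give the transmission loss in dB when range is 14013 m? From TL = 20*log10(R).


TL = 20*log10(14013) = 82.93

82.93 dB


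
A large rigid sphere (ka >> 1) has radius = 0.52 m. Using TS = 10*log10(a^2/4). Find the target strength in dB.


TS = 10*log10(0.52^2 / 4) = 10*log10(0.0676) = -11.7

-11.7 dB


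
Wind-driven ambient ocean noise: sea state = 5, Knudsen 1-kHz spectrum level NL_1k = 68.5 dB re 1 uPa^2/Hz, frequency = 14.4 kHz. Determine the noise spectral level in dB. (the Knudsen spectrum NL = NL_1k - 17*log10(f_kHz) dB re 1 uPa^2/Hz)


48.81 dB


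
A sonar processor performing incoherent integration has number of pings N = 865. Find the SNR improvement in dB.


Gain = 5*log10(865) = 14.69

14.69 dB


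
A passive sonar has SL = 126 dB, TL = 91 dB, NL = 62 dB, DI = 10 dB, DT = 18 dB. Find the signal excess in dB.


SE = SL - TL - NL + DI - DT = 126 - 91 - 62 + 10 - 18 = -35

-35 dB


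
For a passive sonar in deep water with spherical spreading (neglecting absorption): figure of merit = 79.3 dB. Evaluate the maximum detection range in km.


At max range FOM = TL, so 20*log10(R) = 79.3
R = 10^(79.3/20) = 9225.71 m = 9.23 km

9.23 km


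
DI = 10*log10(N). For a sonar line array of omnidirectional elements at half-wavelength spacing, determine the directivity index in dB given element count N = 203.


DI = 10*log10(203) = 23.07

23.07 dB


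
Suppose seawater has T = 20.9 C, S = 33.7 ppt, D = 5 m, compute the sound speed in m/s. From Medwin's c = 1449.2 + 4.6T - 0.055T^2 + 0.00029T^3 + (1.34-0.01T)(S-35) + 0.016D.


1522.57 m/s


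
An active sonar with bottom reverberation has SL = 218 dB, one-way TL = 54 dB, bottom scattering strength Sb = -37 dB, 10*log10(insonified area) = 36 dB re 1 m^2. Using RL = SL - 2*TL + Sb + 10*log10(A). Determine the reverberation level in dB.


RL = SL - 2*TL + Sb + 10*log10(A) = 218 - 2*54 + (-37) + 36 = 109

109 dB


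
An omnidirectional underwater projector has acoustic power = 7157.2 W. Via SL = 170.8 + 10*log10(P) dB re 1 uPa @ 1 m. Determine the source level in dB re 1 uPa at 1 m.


209.35 dB


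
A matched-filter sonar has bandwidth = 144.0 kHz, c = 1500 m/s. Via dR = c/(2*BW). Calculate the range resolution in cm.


dR = c/(2*BW) = 1500 / (2 * 144.0e3) = 0.0052 m = 0.52 cm

0.52 cm


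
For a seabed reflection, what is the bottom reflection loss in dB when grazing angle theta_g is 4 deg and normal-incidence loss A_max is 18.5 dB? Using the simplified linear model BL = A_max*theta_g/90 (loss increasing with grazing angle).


BL = A_max * theta_g / 90 = 18.5 * 4 / 90 = 0.82

0.82 dB


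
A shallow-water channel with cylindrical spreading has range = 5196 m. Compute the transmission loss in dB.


37.16 dB


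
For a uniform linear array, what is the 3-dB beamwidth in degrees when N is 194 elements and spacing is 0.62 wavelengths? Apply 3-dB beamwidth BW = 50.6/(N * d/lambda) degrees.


BW = 50.6 / (194 * 0.62) = 50.6 / 120.28 = 0.42

0.42 deg


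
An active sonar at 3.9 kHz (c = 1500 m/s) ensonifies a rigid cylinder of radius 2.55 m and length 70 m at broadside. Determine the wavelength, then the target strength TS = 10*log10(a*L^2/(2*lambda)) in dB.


Step 1: lambda = c/f = 1500/3900 = 0.38462 m
Step 2: TS = 10*log10(a*L^2/(2*lambda)) = 10*log10(2.55*70^2/(2*0.38462)) = 42.11

42.11 dB


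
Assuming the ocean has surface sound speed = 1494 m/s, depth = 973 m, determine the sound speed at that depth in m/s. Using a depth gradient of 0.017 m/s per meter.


c = 1494 + 0.017 * 973 = 1510.541

1510.541 m/s


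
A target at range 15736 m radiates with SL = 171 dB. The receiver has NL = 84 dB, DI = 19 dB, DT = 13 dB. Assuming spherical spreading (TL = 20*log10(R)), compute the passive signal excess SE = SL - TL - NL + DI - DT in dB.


Step 1: TL = 20*log10(15736) = 83.94 dB
Step 2: SE = 171 - 83.94 - 84 + 19 - 13 = 9.06

9.06 dB


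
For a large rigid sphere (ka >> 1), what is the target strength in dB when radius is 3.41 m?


TS = 10*log10(3.41^2 / 4) = 10*log10(2.907025) = 4.63

4.63 dB


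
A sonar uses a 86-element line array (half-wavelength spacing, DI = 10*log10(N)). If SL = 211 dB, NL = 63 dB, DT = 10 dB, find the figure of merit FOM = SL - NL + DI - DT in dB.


157.34 dB


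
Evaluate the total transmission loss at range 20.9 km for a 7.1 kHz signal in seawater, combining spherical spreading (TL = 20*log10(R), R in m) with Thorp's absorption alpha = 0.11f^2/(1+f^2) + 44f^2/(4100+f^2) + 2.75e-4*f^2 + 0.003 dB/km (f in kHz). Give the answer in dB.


Step 1 (Thorp): alpha = 0.11*50.41/(1+50.41) + 44*50.41/(4100+50.41) + 2.75e-4*50.41 + 0.003 = 0.6591 dB/km
Step 2: TL_spread = 20*log10(20900) = 86.4 dB
Step 3: TL_abs = alpha*R = 0.6591 * 20.9 = 13.78 dB
Step 4: TL_total = 86.4 + 13.78 = 100.18

100.18 dB


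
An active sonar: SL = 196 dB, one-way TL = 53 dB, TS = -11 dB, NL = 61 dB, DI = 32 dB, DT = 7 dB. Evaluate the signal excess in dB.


SE = SL - 2*TL + TS - NL + DI - DT = 196 - 2*53 + (-11) - 61 + 32 - 7 = 43

43 dB


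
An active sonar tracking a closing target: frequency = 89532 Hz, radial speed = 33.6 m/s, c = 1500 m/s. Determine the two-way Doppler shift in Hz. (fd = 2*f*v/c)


4011.03 Hz


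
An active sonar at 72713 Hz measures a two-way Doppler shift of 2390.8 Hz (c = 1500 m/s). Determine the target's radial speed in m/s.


24.66 m/s


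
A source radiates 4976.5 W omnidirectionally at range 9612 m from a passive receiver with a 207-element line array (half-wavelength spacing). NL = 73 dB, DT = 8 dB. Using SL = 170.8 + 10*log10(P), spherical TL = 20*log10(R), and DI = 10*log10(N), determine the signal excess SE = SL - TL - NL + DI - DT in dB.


Step 1: SL = 170.8 + 10*log10(4976.5) = 207.77 dB
Step 2: TL = 20*log10(9612) = 79.66 dB
Step 3: DI = 10*log10(207) = 23.16 dB
Step 4: SE = SL - TL - NL + DI - DT = 207.77 - 79.66 - 73 + 23.16 - 8 = 70.27

70.27 dB


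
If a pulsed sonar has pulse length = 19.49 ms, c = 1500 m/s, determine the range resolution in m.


dR = c*tau/2 = 1500 * 19.49e-3 / 2 = 14.6175

14.6175 m


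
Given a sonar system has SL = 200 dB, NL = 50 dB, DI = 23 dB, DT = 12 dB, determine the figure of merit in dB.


161 dB


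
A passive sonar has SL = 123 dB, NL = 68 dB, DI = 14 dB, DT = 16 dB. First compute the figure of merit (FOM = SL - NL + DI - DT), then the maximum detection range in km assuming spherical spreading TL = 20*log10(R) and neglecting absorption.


Step 1: FOM = SL - NL + DI - DT = 123 - 68 + 14 - 16 = 53 dB
Step 2: at max range FOM = TL = 20*log10(R), so R = 10^(53/20) = 446.68 m = 0.45 km

0.45 km


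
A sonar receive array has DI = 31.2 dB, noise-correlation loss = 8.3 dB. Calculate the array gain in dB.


22.9 dB


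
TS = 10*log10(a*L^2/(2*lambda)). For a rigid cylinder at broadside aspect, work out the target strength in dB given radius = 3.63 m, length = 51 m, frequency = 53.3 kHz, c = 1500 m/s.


52.25 dB


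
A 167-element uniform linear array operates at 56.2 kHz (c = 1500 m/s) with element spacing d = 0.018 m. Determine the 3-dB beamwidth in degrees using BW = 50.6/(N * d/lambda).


0.45 deg


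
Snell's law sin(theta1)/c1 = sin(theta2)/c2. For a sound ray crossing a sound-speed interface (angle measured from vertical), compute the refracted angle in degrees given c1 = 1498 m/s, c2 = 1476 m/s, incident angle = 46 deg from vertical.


sin(theta2) = (c2/c1)*sin(theta1) = (1476/1498)*sin(46 deg) = 0.70878
theta2 = arcsin(0.70878) = 45.14

45.14 deg


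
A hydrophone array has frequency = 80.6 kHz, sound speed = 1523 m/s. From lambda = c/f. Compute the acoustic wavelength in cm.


lambda = c/f = 1523 / 80600 = 0.0189 m = 1.89 cm

1.89 cm


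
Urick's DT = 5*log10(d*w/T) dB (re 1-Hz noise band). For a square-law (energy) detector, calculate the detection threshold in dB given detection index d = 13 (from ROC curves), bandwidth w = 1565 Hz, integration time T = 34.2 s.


DT = 5*log10(d*w/T) = 5*log10(13 * 1565 / 34.2) = 5*log10(594.88) = 13.87

13.87 dB


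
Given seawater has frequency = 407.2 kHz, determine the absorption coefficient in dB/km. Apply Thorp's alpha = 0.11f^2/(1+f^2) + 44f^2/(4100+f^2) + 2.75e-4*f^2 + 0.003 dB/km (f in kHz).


88.65 dB/km


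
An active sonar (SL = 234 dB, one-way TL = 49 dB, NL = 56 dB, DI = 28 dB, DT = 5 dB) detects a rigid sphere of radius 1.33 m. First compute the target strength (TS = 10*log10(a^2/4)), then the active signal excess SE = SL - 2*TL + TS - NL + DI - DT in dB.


Step 1: TS = 10*log10(1.33^2/4) = -3.54 dB
Step 2: SE = SL - 2*TL + TS - NL + DI - DT = 234 - 2*49 + (-3.54) - 56 + 28 - 5 = 99.46

99.46 dB


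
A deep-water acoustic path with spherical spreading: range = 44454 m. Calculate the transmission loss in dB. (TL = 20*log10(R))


TL = 20*log10(44454) = 92.96

92.96 dB


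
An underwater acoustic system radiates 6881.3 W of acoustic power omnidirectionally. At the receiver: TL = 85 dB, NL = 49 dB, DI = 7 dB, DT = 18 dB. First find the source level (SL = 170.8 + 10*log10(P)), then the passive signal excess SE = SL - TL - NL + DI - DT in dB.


Step 1: SL = 170.8 + 10*log10(6881.3) = 209.18 dB
Step 2: SE = SL - TL - NL + DI - DT = 209.18 - 85 - 49 + 7 - 18 = 64.18

64.18 dB


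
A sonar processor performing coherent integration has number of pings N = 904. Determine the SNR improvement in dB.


Gain = 10*log10(904) = 29.56

29.56 dB


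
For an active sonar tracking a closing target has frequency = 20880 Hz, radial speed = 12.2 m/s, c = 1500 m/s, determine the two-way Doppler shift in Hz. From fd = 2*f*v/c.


fd = 2*f*v/c = 2 * 20880 * 12.2 / 1500 = 339.65

339.65 Hz


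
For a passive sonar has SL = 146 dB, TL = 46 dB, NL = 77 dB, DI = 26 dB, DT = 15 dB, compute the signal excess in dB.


SE = SL - TL - NL + DI - DT = 146 - 46 - 77 + 26 - 15 = 34

34 dB


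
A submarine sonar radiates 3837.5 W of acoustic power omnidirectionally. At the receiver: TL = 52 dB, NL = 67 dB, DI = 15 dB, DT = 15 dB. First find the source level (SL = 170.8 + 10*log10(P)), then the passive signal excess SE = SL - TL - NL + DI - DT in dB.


Step 1: SL = 170.8 + 10*log10(3837.5) = 206.64 dB
Step 2: SE = SL - TL - NL + DI - DT = 206.64 - 52 - 67 + 15 - 15 = 87.64

87.64 dB


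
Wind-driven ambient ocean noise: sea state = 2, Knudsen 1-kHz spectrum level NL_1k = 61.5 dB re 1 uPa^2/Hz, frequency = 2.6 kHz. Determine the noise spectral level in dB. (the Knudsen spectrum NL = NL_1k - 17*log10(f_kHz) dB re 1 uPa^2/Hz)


NL = NL_1k - 17*log10(f_kHz) = 61.5 - 17*log10(2.6) = 61.5 - (7.05) = 54.45

54.45 dB


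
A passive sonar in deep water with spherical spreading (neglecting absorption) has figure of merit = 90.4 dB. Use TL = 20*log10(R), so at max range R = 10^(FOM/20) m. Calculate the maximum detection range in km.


At max range FOM = TL, so 20*log10(R) = 90.4
R = 10^(90.4/20) = 33113.11 m = 33.11 km

33.11 km


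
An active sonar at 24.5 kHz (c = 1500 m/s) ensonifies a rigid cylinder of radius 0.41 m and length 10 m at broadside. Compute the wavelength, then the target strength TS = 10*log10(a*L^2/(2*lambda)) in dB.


Step 1: lambda = c/f = 1500/24500 = 0.06122 m
Step 2: TS = 10*log10(a*L^2/(2*lambda)) = 10*log10(0.41*10^2/(2*0.06122)) = 25.25

25.25 dB


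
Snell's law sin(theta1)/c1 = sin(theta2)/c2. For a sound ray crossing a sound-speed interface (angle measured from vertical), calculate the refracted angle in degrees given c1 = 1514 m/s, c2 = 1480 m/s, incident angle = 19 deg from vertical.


sin(theta2) = (c2/c1)*sin(theta1) = (1480/1514)*sin(19 deg) = 0.31826
theta2 = arcsin(0.31826) = 18.56

18.56 deg


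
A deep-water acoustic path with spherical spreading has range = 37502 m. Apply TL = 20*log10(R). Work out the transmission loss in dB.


91.48 dB


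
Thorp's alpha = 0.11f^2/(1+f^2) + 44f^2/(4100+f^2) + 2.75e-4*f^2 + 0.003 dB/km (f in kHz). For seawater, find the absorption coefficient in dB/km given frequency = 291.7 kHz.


65.49 dB/km


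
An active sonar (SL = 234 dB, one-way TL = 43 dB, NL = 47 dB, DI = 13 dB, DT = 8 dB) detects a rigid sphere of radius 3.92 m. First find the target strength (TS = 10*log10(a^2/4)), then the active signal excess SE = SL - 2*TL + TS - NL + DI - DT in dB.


Step 1: TS = 10*log10(3.92^2/4) = 5.85 dB
Step 2: SE = SL - 2*TL + TS - NL + DI - DT = 234 - 2*43 + (5.85) - 47 + 13 - 8 = 111.85

111.85 dB


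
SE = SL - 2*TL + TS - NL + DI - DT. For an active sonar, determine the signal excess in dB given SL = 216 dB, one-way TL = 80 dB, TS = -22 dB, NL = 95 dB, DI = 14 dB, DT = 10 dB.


-57 dB


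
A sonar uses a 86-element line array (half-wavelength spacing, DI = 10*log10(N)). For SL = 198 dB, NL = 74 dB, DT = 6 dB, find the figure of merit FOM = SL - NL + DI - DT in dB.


Step 1: DI = 10*log10(86) = 19.34 dB
Step 2: FOM = SL - NL + DI - DT = 198 - 74 + 19.34 - 6 = 137.34

137.34 dB


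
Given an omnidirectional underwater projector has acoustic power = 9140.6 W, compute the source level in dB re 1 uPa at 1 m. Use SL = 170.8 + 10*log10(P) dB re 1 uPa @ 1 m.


SL = 170.8 + 10*log10(9140.6) = 170.8 + 39.61 = 210.41

210.41 dB


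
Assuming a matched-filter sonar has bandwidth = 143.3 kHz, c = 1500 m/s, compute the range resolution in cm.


dR = c/(2*BW) = 1500 / (2 * 143.3e3) = 0.0052 m = 0.52 cm

0.52 cm


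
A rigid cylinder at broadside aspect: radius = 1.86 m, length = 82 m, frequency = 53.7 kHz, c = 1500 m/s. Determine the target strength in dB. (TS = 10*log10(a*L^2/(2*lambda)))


lambda = 1500/53700 = 0.02793 m
TS = 10*log10(1.86*82^2/(2*0.02793)) = 53.5

53.5 dB


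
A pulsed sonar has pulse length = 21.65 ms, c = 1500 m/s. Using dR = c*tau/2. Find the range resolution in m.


dR = c*tau/2 = 1500 * 21.65e-3 / 2 = 16.2375

16.2375 m


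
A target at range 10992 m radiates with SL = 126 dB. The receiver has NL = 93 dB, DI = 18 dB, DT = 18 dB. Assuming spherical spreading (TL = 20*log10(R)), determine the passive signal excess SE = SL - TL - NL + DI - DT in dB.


Step 1: TL = 20*log10(10992) = 80.82 dB
Step 2: SE = 126 - 80.82 - 93 + 18 - 18 = -47.82

-47.82 dB


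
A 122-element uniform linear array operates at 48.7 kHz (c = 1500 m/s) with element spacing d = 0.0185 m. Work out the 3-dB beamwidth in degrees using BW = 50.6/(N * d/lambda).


0.69 deg


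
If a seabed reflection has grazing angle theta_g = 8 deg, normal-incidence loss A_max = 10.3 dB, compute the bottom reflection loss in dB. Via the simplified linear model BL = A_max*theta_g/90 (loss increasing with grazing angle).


0.92 dB


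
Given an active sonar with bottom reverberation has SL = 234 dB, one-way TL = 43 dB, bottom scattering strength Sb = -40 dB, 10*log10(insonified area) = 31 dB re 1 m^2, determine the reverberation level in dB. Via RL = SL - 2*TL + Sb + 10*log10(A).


139 dB


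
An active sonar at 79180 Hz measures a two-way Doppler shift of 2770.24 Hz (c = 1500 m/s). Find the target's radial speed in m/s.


26.24 m/s


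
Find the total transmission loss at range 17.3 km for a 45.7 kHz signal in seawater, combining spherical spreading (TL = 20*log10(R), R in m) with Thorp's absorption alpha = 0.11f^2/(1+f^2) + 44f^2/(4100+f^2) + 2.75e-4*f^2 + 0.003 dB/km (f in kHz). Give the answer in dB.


Step 1 (Thorp): alpha = 0.11*2088.49/(1+2088.49) + 44*2088.49/(4100+2088.49) + 2.75e-4*2088.49 + 0.003 = 15.5364 dB/km
Step 2: TL_spread = 20*log10(17300) = 84.76 dB
Step 3: TL_abs = alpha*R = 15.5364 * 17.3 = 268.78 dB
Step 4: TL_total = 84.76 + 268.78 = 353.54

353.54 dB


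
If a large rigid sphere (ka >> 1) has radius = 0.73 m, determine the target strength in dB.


TS = 10*log10(0.73^2 / 4) = 10*log10(0.133225) = -8.75

-8.75 dB


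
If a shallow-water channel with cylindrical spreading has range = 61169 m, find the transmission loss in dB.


TL = 10*log10(61169) = 47.87

47.87 dB


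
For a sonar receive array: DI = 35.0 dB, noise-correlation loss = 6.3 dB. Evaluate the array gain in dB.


28.7 dB


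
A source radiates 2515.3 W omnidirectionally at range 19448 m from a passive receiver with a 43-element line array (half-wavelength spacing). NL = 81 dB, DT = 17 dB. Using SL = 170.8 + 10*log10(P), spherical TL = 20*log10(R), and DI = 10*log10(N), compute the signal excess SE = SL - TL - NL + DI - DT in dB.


Step 1: SL = 170.8 + 10*log10(2515.3) = 204.81 dB
Step 2: TL = 20*log10(19448) = 85.78 dB
Step 3: DI = 10*log10(43) = 16.33 dB
Step 4: SE = SL - TL - NL + DI - DT = 204.81 - 85.78 - 81 + 16.33 - 17 = 37.36

37.36 dB


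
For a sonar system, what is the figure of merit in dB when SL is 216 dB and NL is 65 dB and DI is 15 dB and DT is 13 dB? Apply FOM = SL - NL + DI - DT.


FOM = SL - NL + DI - DT = 216 - 65 + 15 - 13 = 153

153 dB


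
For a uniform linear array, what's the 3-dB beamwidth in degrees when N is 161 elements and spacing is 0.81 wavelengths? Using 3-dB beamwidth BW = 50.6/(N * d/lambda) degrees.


BW = 50.6 / (161 * 0.81) = 50.6 / 130.41 = 0.39

0.39 deg


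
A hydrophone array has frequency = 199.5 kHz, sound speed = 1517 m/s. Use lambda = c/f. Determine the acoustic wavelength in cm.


lambda = c/f = 1517 / 199500 = 0.0076 m = 0.76 cm

0.76 cm


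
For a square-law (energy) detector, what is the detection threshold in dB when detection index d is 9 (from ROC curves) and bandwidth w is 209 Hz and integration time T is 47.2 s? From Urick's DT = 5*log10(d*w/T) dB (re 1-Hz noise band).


DT = 5*log10(d*w/T) = 5*log10(9 * 209 / 47.2) = 5*log10(39.85) = 8.0

8.0 dB


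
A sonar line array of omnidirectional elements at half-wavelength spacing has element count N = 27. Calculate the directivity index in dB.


DI = 10*log10(27) = 14.31

14.31 dB


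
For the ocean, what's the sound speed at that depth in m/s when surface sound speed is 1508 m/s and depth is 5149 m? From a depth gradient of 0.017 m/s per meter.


1595.533 m/s


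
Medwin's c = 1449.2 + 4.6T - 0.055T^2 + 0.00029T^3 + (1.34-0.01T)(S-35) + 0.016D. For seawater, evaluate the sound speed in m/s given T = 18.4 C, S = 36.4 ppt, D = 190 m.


1521.68 m/s


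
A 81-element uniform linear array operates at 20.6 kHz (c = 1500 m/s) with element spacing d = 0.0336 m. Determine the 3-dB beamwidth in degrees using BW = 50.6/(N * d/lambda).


Step 1: lambda = 1500/20600 = 0.07282 m
Step 2: d/lambda = 0.0336/0.07282 = 0.4614
Step 3: BW = 50.6/(N * d/lambda) = 50.6/(81 * 0.4614) = 1.35

1.35 deg


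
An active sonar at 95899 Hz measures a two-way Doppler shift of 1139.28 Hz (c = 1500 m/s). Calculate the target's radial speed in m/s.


8.91 m/s


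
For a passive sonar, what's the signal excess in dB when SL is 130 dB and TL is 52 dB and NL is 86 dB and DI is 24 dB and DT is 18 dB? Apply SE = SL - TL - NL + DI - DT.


SE = SL - TL - NL + DI - DT = 130 - 52 - 86 + 24 - 18 = -2

-2 dB


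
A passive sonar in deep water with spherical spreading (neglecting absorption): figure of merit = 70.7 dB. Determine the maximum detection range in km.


3.43 km


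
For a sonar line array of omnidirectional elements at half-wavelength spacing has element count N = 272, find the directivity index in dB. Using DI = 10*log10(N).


DI = 10*log10(272) = 24.35

24.35 dB


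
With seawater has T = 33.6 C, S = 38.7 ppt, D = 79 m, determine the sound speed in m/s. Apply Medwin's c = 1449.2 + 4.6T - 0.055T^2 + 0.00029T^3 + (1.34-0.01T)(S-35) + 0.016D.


c = 1449.2 + 4.6*33.6 - 0.055*33.6^2 + 0.00029*33.6^3 + (1.34 - 0.01*33.6)*(38.7 - 35) + 0.016*79 = 1557.65

1557.65 m/s


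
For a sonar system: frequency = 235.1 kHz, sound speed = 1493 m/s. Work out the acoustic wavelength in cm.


lambda = c/f = 1493 / 235100 = 0.0064 m = 0.64 cm

0.64 cm


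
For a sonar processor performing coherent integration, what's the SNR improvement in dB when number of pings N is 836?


Gain = 10*log10(836) = 29.22

29.22 dB


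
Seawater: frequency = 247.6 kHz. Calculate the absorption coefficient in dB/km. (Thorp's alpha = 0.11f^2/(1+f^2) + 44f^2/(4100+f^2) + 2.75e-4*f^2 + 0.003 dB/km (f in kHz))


58.214 dB/km


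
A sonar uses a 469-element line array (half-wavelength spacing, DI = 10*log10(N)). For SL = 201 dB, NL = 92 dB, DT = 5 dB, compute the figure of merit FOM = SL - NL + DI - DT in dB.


Step 1: DI = 10*log10(469) = 26.71 dB
Step 2: FOM = SL - NL + DI - DT = 201 - 92 + 26.71 - 5 = 130.71

130.71 dB


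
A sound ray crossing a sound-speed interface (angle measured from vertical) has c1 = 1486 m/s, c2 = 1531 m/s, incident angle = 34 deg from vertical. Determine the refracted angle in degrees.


sin(theta2) = (c2/c1)*sin(theta1) = (1531/1486)*sin(34 deg) = 0.57613
theta2 = arcsin(0.57613) = 35.18

35.18 deg


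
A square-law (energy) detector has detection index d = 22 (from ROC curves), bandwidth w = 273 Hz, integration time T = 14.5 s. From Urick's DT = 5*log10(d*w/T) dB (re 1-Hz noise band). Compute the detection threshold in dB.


DT = 5*log10(d*w/T) = 5*log10(22 * 273 / 14.5) = 5*log10(414.21) = 13.09

13.09 dB


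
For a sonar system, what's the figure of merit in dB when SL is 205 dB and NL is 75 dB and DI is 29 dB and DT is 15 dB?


FOM = SL - NL + DI - DT = 205 - 75 + 29 - 15 = 144

144 dB


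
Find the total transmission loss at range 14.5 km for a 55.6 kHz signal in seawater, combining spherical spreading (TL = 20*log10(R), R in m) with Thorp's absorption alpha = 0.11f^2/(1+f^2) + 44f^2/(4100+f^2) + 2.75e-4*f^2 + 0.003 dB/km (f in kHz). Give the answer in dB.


Step 1 (Thorp): alpha = 0.11*3091.36/(1+3091.36) + 44*3091.36/(4100+3091.36) + 2.75e-4*3091.36 + 0.003 = 19.8774 dB/km
Step 2: TL_spread = 20*log10(14500) = 83.23 dB
Step 3: TL_abs = alpha*R = 19.8774 * 14.5 = 288.22 dB
Step 4: TL_total = 83.23 + 288.22 = 371.45

371.45 dB


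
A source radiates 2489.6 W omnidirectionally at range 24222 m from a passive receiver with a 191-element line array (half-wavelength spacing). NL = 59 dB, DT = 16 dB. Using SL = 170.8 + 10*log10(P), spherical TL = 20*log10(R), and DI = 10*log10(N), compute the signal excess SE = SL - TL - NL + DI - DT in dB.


64.89 dB


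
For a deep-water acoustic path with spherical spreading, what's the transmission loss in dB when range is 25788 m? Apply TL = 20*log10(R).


TL = 20*log10(25788) = 88.23

88.23 dB


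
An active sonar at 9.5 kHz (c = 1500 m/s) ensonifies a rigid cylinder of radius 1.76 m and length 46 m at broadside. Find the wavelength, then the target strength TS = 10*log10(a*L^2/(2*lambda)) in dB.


Step 1: lambda = c/f = 1500/9500 = 0.15789 m
Step 2: TS = 10*log10(a*L^2/(2*lambda)) = 10*log10(1.76*46^2/(2*0.15789)) = 40.72

40.72 dB


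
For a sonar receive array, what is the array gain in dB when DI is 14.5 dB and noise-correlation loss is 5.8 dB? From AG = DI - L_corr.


AG = DI - L_corr = 14.5 - 5.8 = 8.7

8.7 dB


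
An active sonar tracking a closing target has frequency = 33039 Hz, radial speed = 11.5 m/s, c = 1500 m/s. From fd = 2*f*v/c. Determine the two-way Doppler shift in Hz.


fd = 2*f*v/c = 2 * 33039 * 11.5 / 1500 = 506.6

506.6 Hz


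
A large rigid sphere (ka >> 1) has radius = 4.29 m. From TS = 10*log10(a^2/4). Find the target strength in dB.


TS = 10*log10(4.29^2 / 4) = 10*log10(4.601025) = 6.63

6.63 dB


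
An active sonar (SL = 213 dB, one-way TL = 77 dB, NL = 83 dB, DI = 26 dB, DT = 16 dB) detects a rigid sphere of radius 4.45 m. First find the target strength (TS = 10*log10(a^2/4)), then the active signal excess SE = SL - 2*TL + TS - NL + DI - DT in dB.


Step 1: TS = 10*log10(4.45^2/4) = 6.95 dB
Step 2: SE = SL - 2*TL + TS - NL + DI - DT = 213 - 2*77 + (6.95) - 83 + 26 - 16 = -7.05

-7.05 dB


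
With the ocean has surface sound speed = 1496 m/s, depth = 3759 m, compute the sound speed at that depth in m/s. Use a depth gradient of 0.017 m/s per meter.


c = 1496 + 0.017 * 3759 = 1559.903

1559.903 m/s


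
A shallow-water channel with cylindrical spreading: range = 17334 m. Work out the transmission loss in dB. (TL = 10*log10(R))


42.39 dB


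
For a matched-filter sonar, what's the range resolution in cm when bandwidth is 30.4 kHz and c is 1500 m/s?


dR = c/(2*BW) = 1500 / (2 * 30.4e3) = 0.0247 m = 2.47 cm

2.47 cm


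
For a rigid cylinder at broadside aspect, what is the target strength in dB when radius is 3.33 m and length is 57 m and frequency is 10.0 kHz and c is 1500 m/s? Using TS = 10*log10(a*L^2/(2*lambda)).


lambda = 1500/10000 = 0.15 m
TS = 10*log10(3.33*57^2/(2*0.15)) = 45.57

45.57 dB


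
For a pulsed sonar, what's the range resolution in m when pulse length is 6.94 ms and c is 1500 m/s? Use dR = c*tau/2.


dR = c*tau/2 = 1500 * 6.94e-3 / 2 = 5.205

5.205 m


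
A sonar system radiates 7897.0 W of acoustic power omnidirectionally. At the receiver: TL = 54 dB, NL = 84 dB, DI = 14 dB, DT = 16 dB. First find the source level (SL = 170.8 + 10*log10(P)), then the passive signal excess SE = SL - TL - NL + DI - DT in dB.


Step 1: SL = 170.8 + 10*log10(7897.0) = 209.77 dB
Step 2: SE = SL - TL - NL + DI - DT = 209.77 - 54 - 84 + 14 - 16 = 69.77

69.77 dB


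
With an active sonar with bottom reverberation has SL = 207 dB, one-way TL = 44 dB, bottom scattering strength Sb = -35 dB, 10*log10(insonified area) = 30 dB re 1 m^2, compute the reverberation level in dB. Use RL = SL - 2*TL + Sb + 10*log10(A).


RL = SL - 2*TL + Sb + 10*log10(A) = 207 - 2*44 + (-35) + 30 = 114

114 dB


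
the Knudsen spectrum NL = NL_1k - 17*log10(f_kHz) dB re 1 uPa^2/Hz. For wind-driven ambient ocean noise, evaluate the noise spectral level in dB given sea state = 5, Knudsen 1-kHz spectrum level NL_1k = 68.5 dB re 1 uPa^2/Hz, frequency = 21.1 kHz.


NL = NL_1k - 17*log10(f_kHz) = 68.5 - 17*log10(21.1) = 68.5 - (22.51) = 45.99

45.99 dB


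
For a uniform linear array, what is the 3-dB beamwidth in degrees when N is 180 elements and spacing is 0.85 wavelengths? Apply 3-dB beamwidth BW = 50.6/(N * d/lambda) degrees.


BW = 50.6 / (180 * 0.85) = 50.6 / 153.0 = 0.33

0.33 deg


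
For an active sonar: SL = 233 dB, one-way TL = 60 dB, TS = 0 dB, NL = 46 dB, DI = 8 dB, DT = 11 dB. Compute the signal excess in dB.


SE = SL - 2*TL + TS - NL + DI - DT = 233 - 2*60 + (0) - 46 + 8 - 11 = 64

64 dB


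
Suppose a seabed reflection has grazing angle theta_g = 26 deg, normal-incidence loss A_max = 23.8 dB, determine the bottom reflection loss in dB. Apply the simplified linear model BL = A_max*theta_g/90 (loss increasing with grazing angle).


BL = A_max * theta_g / 90 = 23.8 * 26 / 90 = 6.88

6.88 dB


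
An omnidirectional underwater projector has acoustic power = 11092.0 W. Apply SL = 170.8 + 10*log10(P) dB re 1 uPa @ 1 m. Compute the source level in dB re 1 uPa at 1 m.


SL = 170.8 + 10*log10(11092.0) = 170.8 + 40.45 = 211.25

211.25 dB


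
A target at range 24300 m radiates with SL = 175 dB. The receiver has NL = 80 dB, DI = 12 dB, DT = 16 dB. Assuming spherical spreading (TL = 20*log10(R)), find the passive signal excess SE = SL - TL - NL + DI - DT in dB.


3.29 dB
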